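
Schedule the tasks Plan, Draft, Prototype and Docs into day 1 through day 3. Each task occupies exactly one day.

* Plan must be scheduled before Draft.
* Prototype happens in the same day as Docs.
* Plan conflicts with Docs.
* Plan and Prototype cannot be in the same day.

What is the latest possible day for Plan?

day 2

Downstream work caps Plan at day 2.
Plan at day 2 is achievable: Plan -> day 2, Docs -> day 1, Draft -> day 3, Prototype -> day 1.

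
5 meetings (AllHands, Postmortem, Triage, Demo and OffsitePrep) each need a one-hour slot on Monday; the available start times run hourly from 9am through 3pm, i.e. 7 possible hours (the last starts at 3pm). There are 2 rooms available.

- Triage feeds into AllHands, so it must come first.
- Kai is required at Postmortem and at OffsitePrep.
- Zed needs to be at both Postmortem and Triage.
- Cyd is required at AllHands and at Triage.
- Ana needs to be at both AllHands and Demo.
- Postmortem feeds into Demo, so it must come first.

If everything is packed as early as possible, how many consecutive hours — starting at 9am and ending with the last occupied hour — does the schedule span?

3

The precedence chain requires at least 2 distinct hours.
With at most 2 per hour and 5 meetings, at least 3 hours are needed.
3 works (last occupied hour: 11am): for example Triage=9am; AllHands=10am; OffsitePrep=9am; Postmortem=10am; Demo=11am.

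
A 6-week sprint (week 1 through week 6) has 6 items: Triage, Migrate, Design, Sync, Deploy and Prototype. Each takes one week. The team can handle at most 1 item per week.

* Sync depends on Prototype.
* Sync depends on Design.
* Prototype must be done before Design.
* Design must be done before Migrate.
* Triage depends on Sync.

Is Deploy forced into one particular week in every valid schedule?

No

Deploy can be week 1 (e.g. Migrate -> week 6; Design -> week 3; Deploy -> week 1; Sync -> week 4; Triage -> week 5; Prototype -> week 2) or week 2 (e.g. Design -> week 3, Sync -> week 4, Triage -> week 5, Prototype -> week 1, Deploy -> week 2, Migrate -> week 6).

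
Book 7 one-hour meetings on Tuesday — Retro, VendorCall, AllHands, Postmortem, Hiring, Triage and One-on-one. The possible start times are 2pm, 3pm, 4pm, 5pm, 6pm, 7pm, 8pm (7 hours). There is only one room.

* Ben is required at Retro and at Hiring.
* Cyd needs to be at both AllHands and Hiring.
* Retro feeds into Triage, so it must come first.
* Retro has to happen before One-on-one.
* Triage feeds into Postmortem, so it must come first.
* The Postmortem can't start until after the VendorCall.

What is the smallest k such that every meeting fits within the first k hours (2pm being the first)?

The precedence chain requires at least 3 distinct hours.
With at most 1 per hour and 7 meetings, at least 7 hours are needed.
7 works (last occupied hour: 8pm): for example VendorCall=4pm; Postmortem=5pm; One-on-one=6pm; Hiring=8pm; AllHands=7pm; Retro=2pm; Triage=3pm.

7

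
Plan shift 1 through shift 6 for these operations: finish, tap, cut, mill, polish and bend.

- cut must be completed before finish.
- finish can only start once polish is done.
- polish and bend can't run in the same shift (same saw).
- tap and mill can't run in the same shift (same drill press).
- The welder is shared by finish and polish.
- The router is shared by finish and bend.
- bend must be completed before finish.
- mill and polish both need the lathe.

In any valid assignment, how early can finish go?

shift 3

Precedence pushes finish to at least shift 2.
finish at shift 3 is achievable: mill=shift 2, bend=shift 2, finish=shift 3, tap=shift 1, cut=shift 1, polish=shift 1.
Nothing earlier works — the conflict constraints rule out every shift before shift 3.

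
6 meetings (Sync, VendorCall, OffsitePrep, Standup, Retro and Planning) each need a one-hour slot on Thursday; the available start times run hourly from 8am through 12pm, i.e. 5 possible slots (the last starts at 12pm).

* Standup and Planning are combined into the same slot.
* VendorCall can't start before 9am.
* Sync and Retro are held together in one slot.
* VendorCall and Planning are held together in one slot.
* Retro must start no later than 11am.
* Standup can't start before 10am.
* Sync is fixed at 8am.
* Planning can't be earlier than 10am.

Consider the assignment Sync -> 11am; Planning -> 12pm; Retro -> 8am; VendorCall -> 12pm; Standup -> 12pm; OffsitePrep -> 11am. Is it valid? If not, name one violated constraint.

No — it violates: Sync is fixed at 8am

Standup can't start before 10am — holds.
Planning can't be earlier than 10am — holds.
Standup and Planning are combined into the same slot — holds.
Sync is fixed at 8am — violated.
Sync and Retro are held together in one slot — violated.
Retro must start no later than 11am — holds.
VendorCall can't start before 9am — holds.
VendorCall and Planning are held together in one slot — holds.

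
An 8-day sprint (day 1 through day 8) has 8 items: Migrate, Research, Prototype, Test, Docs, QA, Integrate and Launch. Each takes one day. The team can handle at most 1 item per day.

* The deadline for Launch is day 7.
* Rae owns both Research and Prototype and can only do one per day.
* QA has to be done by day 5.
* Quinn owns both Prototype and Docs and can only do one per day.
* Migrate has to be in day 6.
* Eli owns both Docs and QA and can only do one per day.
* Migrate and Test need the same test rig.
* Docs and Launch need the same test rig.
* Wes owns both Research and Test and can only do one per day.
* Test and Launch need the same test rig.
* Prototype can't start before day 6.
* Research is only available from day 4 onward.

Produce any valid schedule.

Launch=day 2, Research=day 4, Prototype=day 7, Docs=day 5, Test=day 3, Integrate=day 8, Migrate=day 6, QA=day 1

Checking: Docs(day 5) != Launch(day 2); Migrate(day 6) != Test(day 3); Research(day 4) != Prototype(day 7); Docs(day 5) != QA(day 1); Research(day 4) != Test(day 3); Prototype(day 7) != Docs(day 5); Test(day 3) != Launch(day 2); Research=day 4 in [day 4,day 8]; Launch=day 2 in [day 1,day 7]; QA=day 1 in [day 1,day 5]; Migrate=day 6 in [day 6,day 6]; Prototype=day 7 in [day 6,day 8]; max 1 per day (cap 1).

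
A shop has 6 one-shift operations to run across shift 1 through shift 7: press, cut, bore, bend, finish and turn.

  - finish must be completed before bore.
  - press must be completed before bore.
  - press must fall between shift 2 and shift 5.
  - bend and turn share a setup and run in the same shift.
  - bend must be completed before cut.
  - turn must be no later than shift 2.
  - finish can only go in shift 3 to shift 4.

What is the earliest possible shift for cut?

shift 2

Precedence pushes cut to at least shift 2.
cut at shift 2 is achievable: finish -> shift 3, press -> shift 2, bend -> shift 1, turn -> shift 1, bore -> shift 4, cut -> shift 2.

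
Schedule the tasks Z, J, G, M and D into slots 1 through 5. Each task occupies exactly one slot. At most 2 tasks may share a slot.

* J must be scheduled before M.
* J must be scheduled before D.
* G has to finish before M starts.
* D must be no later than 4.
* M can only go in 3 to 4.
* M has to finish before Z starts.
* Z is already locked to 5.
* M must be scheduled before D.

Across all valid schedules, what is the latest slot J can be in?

Downstream work caps J at 2.
J at 2 is achievable: M in 3, Z in 5, G in 1, J in 2, D in 4.

2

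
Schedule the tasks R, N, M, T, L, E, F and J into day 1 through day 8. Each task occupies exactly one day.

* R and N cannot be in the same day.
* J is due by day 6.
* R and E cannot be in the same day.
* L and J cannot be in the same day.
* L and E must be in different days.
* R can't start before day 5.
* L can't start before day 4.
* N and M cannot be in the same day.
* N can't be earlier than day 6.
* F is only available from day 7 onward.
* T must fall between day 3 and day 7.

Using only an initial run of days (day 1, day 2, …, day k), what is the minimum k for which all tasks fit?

7

F can't be placed before day 7, so the schedule must run through at least day 7.
7 works (last occupied day: day 7): for example J -> day 1, L -> day 4, T -> day 3, M -> day 1, F -> day 7, R -> day 5, E -> day 1, N -> day 6.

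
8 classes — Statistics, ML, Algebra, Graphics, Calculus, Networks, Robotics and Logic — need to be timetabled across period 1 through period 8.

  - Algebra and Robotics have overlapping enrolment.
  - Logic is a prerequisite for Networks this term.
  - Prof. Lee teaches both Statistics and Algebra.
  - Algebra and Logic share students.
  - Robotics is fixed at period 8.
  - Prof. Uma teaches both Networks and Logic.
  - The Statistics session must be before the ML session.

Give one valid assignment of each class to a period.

Calculus in period 1, Networks in period 2, Graphics in period 1, Robotics in period 8, Logic in period 1, ML in period 2, Algebra in period 2, Statistics in period 1

Checking: Statistics(period 1) before ML(period 2); Logic(period 1) before Networks(period 2); Networks(period 2) != Logic(period 1); Statistics(period 1) != Algebra(period 2); Algebra(period 2) != Logic(period 1); Algebra(period 2) != Robotics(period 8); Robotics=period 8 in [period 8,period 8].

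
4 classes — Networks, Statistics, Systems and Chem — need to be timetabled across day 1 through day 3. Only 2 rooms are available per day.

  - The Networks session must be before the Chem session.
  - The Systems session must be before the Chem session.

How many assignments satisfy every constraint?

Splitting on Networks: it can be day 1 (7), day 2 (5). Listing each branch's schedules as (Statistics, Systems, Chem) by day number:
Networks=day 1: (1,2,3) (2,1,2) (2,1,3) (2,2,3) (3,1,2) (3,1,3) (3,2,3) — 7.
Networks=day 2: (1,1,3) (1,2,3) (2,1,3) (3,1,3) (3,2,3) — 5.
Summing: 7 + 5 = 12.

12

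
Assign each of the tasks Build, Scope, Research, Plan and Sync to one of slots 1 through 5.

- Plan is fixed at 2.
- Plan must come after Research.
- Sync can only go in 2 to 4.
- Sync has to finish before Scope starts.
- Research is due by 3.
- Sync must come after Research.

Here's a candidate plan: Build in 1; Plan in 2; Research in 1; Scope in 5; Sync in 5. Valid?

Plan is fixed at 2 — holds.
Plan must come after Research — holds.
Sync can only go in 2 to 4 — violated.
Sync must come after Research — holds.
Research is due by 3 — holds.
Sync has to finish before Scope starts — violated.

No. Sync can only go in 2 to 4 is not satisfied.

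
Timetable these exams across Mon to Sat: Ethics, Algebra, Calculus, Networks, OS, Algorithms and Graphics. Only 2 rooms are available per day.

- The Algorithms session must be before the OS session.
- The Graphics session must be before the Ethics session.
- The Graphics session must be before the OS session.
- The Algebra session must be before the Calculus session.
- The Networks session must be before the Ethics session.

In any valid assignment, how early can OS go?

Precedence pushes OS to at least Tue.
OS at Tue is achievable: OS -> Tue, Algebra -> Wed, Networks -> Tue, Calculus -> Thu, Graphics -> Mon, Algorithms -> Mon, Ethics -> Wed.

Tue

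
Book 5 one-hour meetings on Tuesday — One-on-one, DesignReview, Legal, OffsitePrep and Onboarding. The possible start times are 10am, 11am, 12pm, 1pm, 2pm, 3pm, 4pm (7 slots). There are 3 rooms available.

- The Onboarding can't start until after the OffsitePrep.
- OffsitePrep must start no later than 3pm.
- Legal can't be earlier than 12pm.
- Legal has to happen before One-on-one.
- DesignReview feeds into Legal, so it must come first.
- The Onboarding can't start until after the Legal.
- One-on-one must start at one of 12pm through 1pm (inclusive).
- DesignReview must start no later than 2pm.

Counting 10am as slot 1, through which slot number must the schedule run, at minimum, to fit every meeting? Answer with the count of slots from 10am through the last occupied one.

4

The precedence chain requires at least 3 distinct slots.
With at most 3 per slot and 5 meetings, at least 2 slots are needed.
Propagating the time windows through the other constraints, One-on-one can't land before 1pm — that is slot 4 counting from 10am — so the schedule must run through at least 4 slots.
4 works (last occupied slot: 1pm): for example OffsitePrep -> 10am; Legal -> 12pm; One-on-one -> 1pm; DesignReview -> 10am; Onboarding -> 1pm.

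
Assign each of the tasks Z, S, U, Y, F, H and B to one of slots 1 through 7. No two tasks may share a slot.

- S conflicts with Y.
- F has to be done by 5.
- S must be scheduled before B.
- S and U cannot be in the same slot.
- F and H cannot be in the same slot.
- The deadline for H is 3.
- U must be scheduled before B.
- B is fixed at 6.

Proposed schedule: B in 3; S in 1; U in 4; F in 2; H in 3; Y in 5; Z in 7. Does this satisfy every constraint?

S and U cannot be in the same slot — holds.
B is fixed at 6 — violated.
No two tasks may share a slot — violated.
S must be scheduled before B — holds.
F and H cannot be in the same slot — holds.
U must be scheduled before B — violated.
The deadline for H is 3 — holds.
F has to be done by 5 — holds.
S conflicts with Y — holds.

Invalid. B is fixed at 6.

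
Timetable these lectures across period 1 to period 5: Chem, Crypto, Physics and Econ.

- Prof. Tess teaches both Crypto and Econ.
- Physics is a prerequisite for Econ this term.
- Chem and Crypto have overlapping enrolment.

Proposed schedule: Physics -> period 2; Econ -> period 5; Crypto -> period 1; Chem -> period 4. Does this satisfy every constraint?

Valid

Chem and Crypto have overlapping enrolment — holds.
Physics is a prerequisite for Econ this term — holds.
Prof. Tess teaches both Crypto and Econ — holds.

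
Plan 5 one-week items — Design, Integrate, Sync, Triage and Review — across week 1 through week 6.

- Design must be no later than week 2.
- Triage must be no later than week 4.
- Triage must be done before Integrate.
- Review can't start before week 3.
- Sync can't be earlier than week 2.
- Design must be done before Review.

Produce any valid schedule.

Sync in week 2; Review in week 3; Design in week 1; Triage in week 1; Integrate in week 2

Checking: Triage(week 1) before Integrate(week 2); Design(week 1) before Review(week 3); Design=week 1 in [week 1,week 2]; Triage=week 1 in [week 1,week 4]; Review=week 3 in [week 3,week 6]; Sync=week 2 in [week 2,week 6].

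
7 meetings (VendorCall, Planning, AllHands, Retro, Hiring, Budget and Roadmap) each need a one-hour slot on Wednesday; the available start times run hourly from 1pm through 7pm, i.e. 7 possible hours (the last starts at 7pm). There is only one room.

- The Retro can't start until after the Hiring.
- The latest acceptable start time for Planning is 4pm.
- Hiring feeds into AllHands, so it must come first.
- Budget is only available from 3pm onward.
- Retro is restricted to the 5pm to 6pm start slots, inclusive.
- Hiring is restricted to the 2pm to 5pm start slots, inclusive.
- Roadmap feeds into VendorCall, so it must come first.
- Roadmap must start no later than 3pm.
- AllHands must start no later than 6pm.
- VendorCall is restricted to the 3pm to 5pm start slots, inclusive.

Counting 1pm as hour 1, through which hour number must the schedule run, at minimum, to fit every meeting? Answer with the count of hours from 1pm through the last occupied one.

7 hours

The precedence chain requires at least 2 distinct hours.
With at most 1 per hour and 7 meetings, at least 7 hours are needed.
Retro can't be placed before 5pm — that is hour 5 counting from 1pm — so the schedule must run through at least 5 hours.
7 works (last occupied hour: 7pm): for example AllHands=6pm, Roadmap=1pm, Planning=4pm, Hiring=2pm, VendorCall=3pm, Retro=5pm, Budget=7pm.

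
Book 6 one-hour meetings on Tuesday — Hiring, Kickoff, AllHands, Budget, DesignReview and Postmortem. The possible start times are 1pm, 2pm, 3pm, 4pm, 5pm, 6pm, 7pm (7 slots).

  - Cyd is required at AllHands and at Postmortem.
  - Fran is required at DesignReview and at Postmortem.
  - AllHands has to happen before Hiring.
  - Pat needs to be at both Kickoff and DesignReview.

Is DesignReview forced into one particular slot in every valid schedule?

No

DesignReview can be 1pm (e.g. Postmortem in 2pm, Hiring in 2pm, Budget in 1pm, AllHands in 1pm, DesignReview in 1pm, Kickoff in 2pm) or 2pm (e.g. Hiring in 2pm; AllHands in 1pm; Budget in 1pm; DesignReview in 2pm; Kickoff in 1pm; Postmortem in 3pm).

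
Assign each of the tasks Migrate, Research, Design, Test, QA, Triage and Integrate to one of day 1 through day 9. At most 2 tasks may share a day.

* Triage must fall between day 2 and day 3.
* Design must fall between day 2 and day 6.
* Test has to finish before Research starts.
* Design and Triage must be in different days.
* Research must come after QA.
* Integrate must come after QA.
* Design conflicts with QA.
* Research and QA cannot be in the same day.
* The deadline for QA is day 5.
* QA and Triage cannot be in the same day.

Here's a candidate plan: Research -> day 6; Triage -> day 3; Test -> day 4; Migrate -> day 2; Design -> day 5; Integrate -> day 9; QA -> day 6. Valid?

No — it violates: Research and QA cannot be in the same day

Research must come after QA — violated.
Design must fall between day 2 and day 6 — holds.
Design and Triage must be in different days — holds.
At most 2 tasks may share a day — holds.
Integrate must come after QA — holds.
QA and Triage cannot be in the same day — holds.
Triage must fall between day 2 and day 3 — holds.
Research and QA cannot be in the same day — violated.
Test has to finish before Research starts — holds.
Design conflicts with QA — holds.
The deadline for QA is day 5 — violated.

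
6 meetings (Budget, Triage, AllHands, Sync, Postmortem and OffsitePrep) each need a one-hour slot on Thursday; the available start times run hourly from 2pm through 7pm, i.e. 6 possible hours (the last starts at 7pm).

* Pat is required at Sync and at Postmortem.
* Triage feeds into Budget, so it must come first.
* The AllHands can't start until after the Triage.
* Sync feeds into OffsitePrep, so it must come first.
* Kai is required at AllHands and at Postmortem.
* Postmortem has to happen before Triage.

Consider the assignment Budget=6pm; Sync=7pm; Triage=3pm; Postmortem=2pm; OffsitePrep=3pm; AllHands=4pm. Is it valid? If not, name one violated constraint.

The AllHands can't start until after the Triage — holds.
Kai is required at AllHands and at Postmortem — holds.
Triage feeds into Budget, so it must come first — holds.
Postmortem has to happen before Triage — holds.
Pat is required at Sync and at Postmortem — holds.
Sync feeds into OffsitePrep, so it must come first — violated.

Invalid. Sync feeds into OffsitePrep, so it must come first.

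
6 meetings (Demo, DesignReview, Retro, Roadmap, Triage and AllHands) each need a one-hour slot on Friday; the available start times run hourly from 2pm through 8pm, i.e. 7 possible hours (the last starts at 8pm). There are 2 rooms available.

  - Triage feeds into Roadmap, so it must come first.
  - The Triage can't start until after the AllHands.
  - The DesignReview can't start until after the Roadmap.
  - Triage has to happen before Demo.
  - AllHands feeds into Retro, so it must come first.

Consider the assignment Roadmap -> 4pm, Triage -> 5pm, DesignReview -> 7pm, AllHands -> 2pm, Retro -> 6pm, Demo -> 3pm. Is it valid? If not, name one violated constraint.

No — it violates: Triage has to happen before Demo

Triage has to happen before Demo — violated.
There are 2 rooms available — holds.
AllHands feeds into Retro, so it must come first — holds.
Triage feeds into Roadmap, so it must come first — violated.
The DesignReview can't start until after the Roadmap — holds.
The Triage can't start until after the AllHands — holds.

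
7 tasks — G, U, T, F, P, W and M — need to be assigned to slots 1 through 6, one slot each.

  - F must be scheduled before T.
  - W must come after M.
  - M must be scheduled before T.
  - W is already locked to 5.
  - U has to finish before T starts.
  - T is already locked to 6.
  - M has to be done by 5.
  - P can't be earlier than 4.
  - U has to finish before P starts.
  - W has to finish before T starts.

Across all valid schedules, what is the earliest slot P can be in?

4

P is available from 4.
P at 4 is achievable: M in 1, F in 1, U in 1, T in 6, P in 4, G in 1, W in 5.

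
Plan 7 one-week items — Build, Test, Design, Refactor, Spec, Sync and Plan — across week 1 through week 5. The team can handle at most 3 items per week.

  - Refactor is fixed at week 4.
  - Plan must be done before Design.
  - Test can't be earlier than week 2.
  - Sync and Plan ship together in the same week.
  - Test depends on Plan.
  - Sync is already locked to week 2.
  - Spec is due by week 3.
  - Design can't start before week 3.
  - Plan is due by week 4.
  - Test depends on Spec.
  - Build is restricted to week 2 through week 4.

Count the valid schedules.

Splitting on Build: it can be week 2 (15), week 3 (24), week 4 (21). Listing each branch's schedules as (Test, Design, Refactor, Spec, Sync, Plan) by week number:
Build=week 2: (3,3,4,1,2,2) (3,4,4,1,2,2) (3,5,4,1,2,2) (4,3,4,1,2,2) (4,3,4,3,2,2) (4,4,4,1,2,2) (4,4,4,3,2,2) (4,5,4,1,2,2) (4,5,4,3,2,2) (5,3,4,1,2,2) (5,3,4,3,2,2) (5,4,4,1,2,2) (5,4,4,3,2,2) (5,5,4,1,2,2) (5,5,4,3,2,2) — 15.
Build=week 3: (3,3,4,1,2,2) (3,3,4,2,2,2) (3,4,4,1,2,2) (3,4,4,2,2,2) (3,5,4,1,2,2) (3,5,4,2,2,2) (4,3,4,1,2,2) (4,3,4,2,2,2) (4,3,4,3,2,2) (4,4,4,1,2,2) (4,4,4,2,2,2) (4,4,4,3,2,2) (4,5,4,1,2,2) (4,5,4,2,2,2) (4,5,4,3,2,2) (5,3,4,1,2,2) (5,3,4,2,2,2) (5,3,4,3,2,2) (5,4,4,1,2,2) (5,4,4,2,2,2) (5,4,4,3,2,2) (5,5,4,1,2,2) (5,5,4,2,2,2) (5,5,4,3,2,2) — 24.
Build=week 4: (3,3,4,1,2,2) (3,3,4,2,2,2) (3,4,4,1,2,2) (3,4,4,2,2,2) (3,5,4,1,2,2) (3,5,4,2,2,2) (4,3,4,1,2,2) (4,3,4,2,2,2) (4,3,4,3,2,2) (4,5,4,1,2,2) (4,5,4,2,2,2) (4,5,4,3,2,2) (5,3,4,1,2,2) (5,3,4,2,2,2) (5,3,4,3,2,2) (5,4,4,1,2,2) (5,4,4,2,2,2) (5,4,4,3,2,2) (5,5,4,1,2,2) (5,5,4,2,2,2) (5,5,4,3,2,2) — 21.
Summing: 15 + 24 + 21 = 60.

60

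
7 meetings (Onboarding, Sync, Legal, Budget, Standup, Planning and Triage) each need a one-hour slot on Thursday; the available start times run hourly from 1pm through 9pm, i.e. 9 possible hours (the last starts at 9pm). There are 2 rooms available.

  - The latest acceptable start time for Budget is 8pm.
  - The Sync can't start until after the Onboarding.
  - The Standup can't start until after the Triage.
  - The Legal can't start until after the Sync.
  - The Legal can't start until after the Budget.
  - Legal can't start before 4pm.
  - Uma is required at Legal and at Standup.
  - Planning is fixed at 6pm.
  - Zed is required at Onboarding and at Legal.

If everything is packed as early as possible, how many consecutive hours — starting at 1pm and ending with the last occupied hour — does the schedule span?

6

The precedence chain requires at least 3 distinct hours.
With at most 2 per hour and 7 meetings, at least 4 hours are needed.
Planning can't be placed before 6pm — that is hour 6 counting from 1pm — so the schedule must run through at least 6 hours.
6 works (last occupied hour: 6pm): for example Onboarding -> 1pm; Planning -> 6pm; Legal -> 4pm; Triage -> 2pm; Sync -> 2pm; Standup -> 3pm; Budget -> 1pm.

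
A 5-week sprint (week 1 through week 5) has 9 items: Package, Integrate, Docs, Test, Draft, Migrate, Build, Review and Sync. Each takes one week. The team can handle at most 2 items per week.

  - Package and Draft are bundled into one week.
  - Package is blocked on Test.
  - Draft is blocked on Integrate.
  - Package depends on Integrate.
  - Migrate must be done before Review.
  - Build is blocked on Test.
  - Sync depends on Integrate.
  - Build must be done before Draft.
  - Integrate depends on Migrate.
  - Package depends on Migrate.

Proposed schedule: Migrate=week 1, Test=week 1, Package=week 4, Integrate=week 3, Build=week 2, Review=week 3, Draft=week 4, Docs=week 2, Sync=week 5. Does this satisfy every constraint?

Yes

Package and Draft are bundled into one week — holds.
Sync depends on Integrate — holds.
Integrate depends on Migrate — holds.
Package depends on Migrate — holds.
Draft is blocked on Integrate — holds.
Migrate must be done before Review — holds.
Package depends on Integrate — holds.
Build is blocked on Test — holds.
Package is blocked on Test — holds.
Build must be done before Draft — holds.
The team can handle at most 2 items per week — holds.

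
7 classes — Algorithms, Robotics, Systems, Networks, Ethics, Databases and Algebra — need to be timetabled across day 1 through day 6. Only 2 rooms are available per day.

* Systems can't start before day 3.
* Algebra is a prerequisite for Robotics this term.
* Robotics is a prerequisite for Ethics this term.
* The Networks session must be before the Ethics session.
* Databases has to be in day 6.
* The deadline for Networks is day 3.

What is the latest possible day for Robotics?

Precedence pushes Robotics to at least day 2; downstream work caps Robotics at day 5.
Robotics at day 5 is achievable: Networks -> day 1; Systems -> day 3; Algebra -> day 1; Robotics -> day 5; Ethics -> day 6; Algorithms -> day 2; Databases -> day 6.

day 5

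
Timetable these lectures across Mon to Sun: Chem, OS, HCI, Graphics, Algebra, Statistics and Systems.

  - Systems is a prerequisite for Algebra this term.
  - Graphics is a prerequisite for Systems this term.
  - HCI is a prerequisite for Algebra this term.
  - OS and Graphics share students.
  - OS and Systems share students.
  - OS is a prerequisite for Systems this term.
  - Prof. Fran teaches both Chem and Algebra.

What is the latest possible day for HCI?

Downstream work caps HCI at Sat.
HCI at Sat is achievable: Algebra in Sun; Chem in Mon; OS in Mon; Systems in Wed; HCI in Sat; Statistics in Mon; Graphics in Tue.

Sat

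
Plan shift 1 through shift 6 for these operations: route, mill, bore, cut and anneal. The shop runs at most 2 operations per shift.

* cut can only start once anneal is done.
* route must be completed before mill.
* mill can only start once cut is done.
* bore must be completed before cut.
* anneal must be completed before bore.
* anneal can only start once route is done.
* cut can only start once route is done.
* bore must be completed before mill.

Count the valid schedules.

Splitting on route: it can be shift 1 (5), shift 2 (1). Listing each branch's schedules as (mill, bore, cut, anneal) by shift number:
route=shift 1: (5,3,4,2) (6,3,4,2) (6,3,5,2) (6,4,5,2) (6,4,5,3) — 5.
route=shift 2: (6,4,5,3) — 1.
Summing: 5 + 1 = 6.

6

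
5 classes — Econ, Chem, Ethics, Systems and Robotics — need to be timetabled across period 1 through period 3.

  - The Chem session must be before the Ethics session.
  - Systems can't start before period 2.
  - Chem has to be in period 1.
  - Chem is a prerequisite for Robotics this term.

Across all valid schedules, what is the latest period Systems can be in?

period 3

Systems is available from period 2.
Systems at period 3 is achievable: Chem -> period 1, Robotics -> period 2, Systems -> period 3, Ethics -> period 2, Econ -> period 1.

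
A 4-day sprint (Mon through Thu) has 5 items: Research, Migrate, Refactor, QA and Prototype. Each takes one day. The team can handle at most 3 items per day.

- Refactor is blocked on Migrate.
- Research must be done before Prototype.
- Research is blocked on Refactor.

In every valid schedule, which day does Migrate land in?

Mon

Downstream work caps Migrate at Mon.
So Migrate is pinned to Mon.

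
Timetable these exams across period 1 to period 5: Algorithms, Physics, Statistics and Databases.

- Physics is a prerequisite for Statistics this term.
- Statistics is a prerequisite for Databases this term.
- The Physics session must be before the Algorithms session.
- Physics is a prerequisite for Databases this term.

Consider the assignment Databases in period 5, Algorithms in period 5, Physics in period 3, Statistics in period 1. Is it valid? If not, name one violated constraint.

No. Physics is a prerequisite for Statistics this term is not satisfied.

Statistics is a prerequisite for Databases this term — holds.
The Physics session must be before the Algorithms session — holds.
Physics is a prerequisite for Databases this term — holds.
Physics is a prerequisite for Statistics this term — violated.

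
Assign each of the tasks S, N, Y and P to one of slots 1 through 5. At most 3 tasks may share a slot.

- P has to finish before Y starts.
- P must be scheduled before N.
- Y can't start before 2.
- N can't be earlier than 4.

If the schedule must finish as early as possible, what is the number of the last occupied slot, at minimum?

The precedence chain requires at least 2 distinct slots.
With at most 3 per slot and 4 tasks, at least 2 slots are needed.
N can't be placed before 4, so the schedule must run through at least slot 4.
4 works (last occupied slot: 4): for example N -> 4, P -> 1, Y -> 2, S -> 1.

slot 4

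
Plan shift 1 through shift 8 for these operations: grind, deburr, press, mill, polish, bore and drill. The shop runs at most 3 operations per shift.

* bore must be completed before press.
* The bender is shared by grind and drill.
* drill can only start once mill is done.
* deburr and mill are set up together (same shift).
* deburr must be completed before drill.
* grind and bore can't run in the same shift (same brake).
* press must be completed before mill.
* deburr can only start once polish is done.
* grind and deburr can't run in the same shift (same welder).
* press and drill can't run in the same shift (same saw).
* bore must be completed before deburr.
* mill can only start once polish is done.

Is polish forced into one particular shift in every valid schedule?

No

polish can be shift 1 (e.g. polish=shift 1, mill=shift 3, bore=shift 1, grind=shift 2, press=shift 2, deburr=shift 3, drill=shift 4) or shift 2 (e.g. drill=shift 4; mill=shift 3; press=shift 2; bore=shift 1; polish=shift 2; grind=shift 2; deburr=shift 3).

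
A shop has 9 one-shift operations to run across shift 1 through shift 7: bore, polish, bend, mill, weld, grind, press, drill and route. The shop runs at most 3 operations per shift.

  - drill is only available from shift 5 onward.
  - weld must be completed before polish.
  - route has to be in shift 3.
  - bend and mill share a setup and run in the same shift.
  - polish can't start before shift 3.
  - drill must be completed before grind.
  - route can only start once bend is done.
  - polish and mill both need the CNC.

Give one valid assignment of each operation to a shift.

mill=shift 1, grind=shift 6, weld=shift 1, press=shift 2, route=shift 3, polish=shift 3, bend=shift 1, bore=shift 2, drill=shift 5

Checking: drill(shift 5) before grind(shift 6); weld(shift 1) before polish(shift 3); bend(shift 1) before route(shift 3); polish(shift 3) != mill(shift 1); bend = mill = shift 1; route=shift 3 in [shift 3,shift 3]; drill=shift 5 in [shift 5,shift 7]; polish=shift 3 in [shift 3,shift 7]; max 3 per shift (cap 3).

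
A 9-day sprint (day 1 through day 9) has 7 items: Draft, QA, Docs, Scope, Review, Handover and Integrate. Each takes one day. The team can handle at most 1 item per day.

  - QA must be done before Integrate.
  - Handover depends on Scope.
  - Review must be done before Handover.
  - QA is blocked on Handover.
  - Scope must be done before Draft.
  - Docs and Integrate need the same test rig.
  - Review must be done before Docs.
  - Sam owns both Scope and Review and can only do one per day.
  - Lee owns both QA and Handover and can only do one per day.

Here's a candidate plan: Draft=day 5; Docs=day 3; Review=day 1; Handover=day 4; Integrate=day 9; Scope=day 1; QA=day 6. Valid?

Sam owns both Scope and Review and can only do one per day — violated.
Lee owns both QA and Handover and can only do one per day — holds.
Review must be done before Docs — holds.
The team can handle at most 1 item per day — violated.
QA must be done before Integrate — holds.
Docs and Integrate need the same test rig — holds.
Review must be done before Handover — holds.
Scope must be done before Draft — holds.
Handover depends on Scope — holds.
QA is blocked on Handover — holds.

Invalid. Sam owns both Scope and Review and can only do one per day.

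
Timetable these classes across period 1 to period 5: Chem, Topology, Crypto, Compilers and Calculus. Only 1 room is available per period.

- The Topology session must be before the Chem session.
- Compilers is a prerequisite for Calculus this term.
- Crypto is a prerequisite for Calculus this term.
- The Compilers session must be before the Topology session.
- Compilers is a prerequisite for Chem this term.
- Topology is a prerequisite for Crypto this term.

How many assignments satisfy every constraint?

3

Enumerating: Chem in period 3; Crypto in period 4; Topology in period 2; Calculus in period 5; Compilers in period 1 | Compilers=period 1; Chem=period 4; Topology=period 2; Calculus=period 5; Crypto=period 3 | Crypto=period 3, Chem=period 5, Calculus=period 4, Topology=period 2, Compilers=period 1.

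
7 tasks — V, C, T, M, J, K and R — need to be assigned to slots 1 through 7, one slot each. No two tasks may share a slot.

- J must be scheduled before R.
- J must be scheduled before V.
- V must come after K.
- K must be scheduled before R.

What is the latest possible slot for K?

Downstream work caps K at 6.
K at 5 is achievable: J=1; V=6; C=2; R=7; M=4; T=3; K=5.
Nothing later works — the capacity limit rule out every slot after 5.

5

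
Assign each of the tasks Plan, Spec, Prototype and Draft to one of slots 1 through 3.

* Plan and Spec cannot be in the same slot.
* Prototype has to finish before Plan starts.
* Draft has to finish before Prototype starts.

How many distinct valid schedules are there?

Enumerating: Spec=1; Plan=3; Prototype=2; Draft=1 | Spec -> 2; Plan -> 3; Draft -> 1; Prototype -> 2.

2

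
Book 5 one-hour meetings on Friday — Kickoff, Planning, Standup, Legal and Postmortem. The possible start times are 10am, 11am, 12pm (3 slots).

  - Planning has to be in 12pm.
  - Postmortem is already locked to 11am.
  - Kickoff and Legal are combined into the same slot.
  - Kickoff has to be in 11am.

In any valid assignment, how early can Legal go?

Legal must be in the same slot as Kickoff, which can't be before 11am, so Legal is at least 11am; Legal must be in the same slot as Kickoff, which can't be after 11am, so Legal is at most 11am.
Legal at 11am is achievable: Planning -> 12pm; Kickoff -> 11am; Standup -> 10am; Legal -> 11am; Postmortem -> 11am.

11am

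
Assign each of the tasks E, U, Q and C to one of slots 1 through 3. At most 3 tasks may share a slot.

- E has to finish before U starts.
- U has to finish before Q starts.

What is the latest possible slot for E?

1

Downstream work caps E at 1.
E at 1 is achievable: U in 2; E in 1; Q in 3; C in 1.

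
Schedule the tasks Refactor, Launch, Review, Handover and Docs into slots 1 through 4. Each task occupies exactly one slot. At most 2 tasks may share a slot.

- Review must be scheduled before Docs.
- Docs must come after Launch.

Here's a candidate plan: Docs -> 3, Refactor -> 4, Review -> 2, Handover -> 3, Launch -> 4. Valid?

No. Docs must come after Launch is not satisfied.

At most 2 tasks may share a slot — holds.
Docs must come after Launch — violated.
Review must be scheduled before Docs — holds.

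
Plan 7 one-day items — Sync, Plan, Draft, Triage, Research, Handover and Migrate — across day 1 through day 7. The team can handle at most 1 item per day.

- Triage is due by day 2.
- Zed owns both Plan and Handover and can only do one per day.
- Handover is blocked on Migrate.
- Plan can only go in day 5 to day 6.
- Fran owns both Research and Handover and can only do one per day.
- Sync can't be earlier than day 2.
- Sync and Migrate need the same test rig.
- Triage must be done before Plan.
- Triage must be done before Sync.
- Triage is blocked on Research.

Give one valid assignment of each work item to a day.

Migrate=day 4; Sync=day 3; Plan=day 5; Research=day 1; Handover=day 6; Draft=day 7; Triage=day 2

Checking: Triage(day 2) before Plan(day 5); Research(day 1) before Triage(day 2); Triage(day 2) before Sync(day 3); Migrate(day 4) before Handover(day 6); Sync(day 3) != Migrate(day 4); Plan(day 5) != Handover(day 6); Research(day 1) != Handover(day 6); Triage=day 2 in [day 1,day 2]; Sync=day 3 in [day 2,day 7]; Plan=day 5 in [day 5,day 6]; max 1 per day (cap 1).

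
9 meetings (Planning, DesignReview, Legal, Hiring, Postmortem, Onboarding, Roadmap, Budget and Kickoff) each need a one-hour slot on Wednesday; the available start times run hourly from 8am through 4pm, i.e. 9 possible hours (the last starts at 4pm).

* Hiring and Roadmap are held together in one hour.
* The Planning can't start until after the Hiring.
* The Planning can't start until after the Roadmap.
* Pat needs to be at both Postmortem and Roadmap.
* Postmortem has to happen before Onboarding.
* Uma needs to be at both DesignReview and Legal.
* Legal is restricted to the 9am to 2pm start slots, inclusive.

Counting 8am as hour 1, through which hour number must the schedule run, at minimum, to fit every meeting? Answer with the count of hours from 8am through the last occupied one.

The precedence chain requires at least 2 distinct hours.
Could 2 hours be enough, i.e. nothing placed later than 9am? No: Planning must come after Roadmap (at 8am or later) → {9am}; Roadmap must come before Planning (at 9am or earlier) → {8am}; Onboarding must come after Postmortem (at 8am or later) → {9am}; Postmortem must come before Onboarding (at 9am or earlier) → {8am}; Roadmap can't share with Postmortem (8am) → nothing is left.
So 2 hours is not enough.
3 works (last occupied hour: 10am): for example Roadmap -> 8am, Legal -> 9am, Postmortem -> 9am, Hiring -> 8am, Budget -> 8am, Planning -> 9am, Kickoff -> 8am, DesignReview -> 8am, Onboarding -> 10am.

3 hours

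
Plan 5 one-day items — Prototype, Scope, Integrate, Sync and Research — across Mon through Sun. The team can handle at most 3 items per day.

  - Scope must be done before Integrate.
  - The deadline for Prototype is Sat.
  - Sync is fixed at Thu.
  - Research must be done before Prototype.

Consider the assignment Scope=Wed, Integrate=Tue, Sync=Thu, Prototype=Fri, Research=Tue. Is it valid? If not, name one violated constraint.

The team can handle at most 3 items per day — holds.
Research must be done before Prototype — holds.
Sync is fixed at Thu — holds.
Scope must be done before Integrate — violated.
The deadline for Prototype is Sat — holds.

No — it violates: Scope must be done before Integrate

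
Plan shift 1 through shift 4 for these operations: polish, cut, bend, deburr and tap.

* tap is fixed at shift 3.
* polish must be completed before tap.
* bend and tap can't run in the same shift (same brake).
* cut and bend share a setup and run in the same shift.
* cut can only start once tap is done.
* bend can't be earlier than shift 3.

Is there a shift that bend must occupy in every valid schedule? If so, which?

bend's window is shift 3–shift 4.
tap is fixed at shift 3, and bend can't share a shift with tap.
So bend must be shift 4.

shift 4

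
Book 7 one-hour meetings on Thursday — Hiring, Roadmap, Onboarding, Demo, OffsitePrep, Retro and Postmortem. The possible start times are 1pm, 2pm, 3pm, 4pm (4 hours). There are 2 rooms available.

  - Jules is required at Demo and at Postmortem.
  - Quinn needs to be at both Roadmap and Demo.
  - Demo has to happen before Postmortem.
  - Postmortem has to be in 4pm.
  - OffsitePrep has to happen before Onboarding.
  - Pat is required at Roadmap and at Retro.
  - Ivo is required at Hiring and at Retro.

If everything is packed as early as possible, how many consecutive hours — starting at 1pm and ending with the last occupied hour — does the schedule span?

4 hours

The precedence chain requires at least 2 distinct hours.
With at most 2 per hour and 7 meetings, at least 4 hours are needed.
Postmortem can't be placed before 4pm — that is hour 4 counting from 1pm — so the schedule must run through at least 4 hours.
4 works (last occupied hour: 4pm): for example Onboarding=2pm; Hiring=2pm; OffsitePrep=1pm; Demo=1pm; Roadmap=3pm; Retro=4pm; Postmortem=4pm.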